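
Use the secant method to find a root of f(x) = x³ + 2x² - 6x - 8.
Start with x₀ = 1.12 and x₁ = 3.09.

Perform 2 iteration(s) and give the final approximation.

f(x) = x³ + 2x² - 6x - 8
x₀ = 1.12, x₁ = 3.09

Secant formula: x_{n+1} = x_n - f(x_n)(x_n - x_{n-1})/(f(x_n) - f(x_{n-1}))

Iteration 1:
  f(1.120000) = -10.806272
  f(3.090000) = 22.059829
  x_2 = 3.090000 - 22.059829×(3.090000 - 1.120000)/(22.059829 - (-10.806272))
       = 1.767730
Iteration 2:
  f(3.090000) = 22.059829
  f(1.767730) = -6.832717
  x_3 = 1.767730 - (-6.832717)×(1.767730 - 3.090000)/(-6.832717 - 22.059829)
       = 2.080430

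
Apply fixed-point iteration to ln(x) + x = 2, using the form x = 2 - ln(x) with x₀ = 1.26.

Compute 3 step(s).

Equation: ln(x) + x = 2
Fixed-point form: x = 2 - ln(x)
x₀ = 1.26

x_1 = g(1.260000) = 1.768888
x_2 = g(1.768888) = 1.429649
x_3 = g(1.429649) = 1.642571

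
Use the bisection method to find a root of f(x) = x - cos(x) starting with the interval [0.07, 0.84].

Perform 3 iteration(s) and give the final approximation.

f(x) = x - cos(x)
Initial interval: [0.07, 0.84]

Iteration 1:
  c_1 = (0.070000 + 0.840000)/2 = 0.455000
  f(c_1) = f(0.455000) = -0.443261
  f(a) × f(c) ≥ 0, new interval: [0.455000, 0.840000]
Iteration 2:
  c_2 = (0.455000 + 0.840000)/2 = 0.647500
  f(c_2) = f(0.647500) = -0.150094
  f(a) × f(c) ≥ 0, new interval: [0.647500, 0.840000]
Iteration 3:
  c_3 = (0.647500 + 0.840000)/2 = 0.743750
  f(c_3) = f(0.743750) = 0.007815
  f(a) × f(c) < 0, new interval: [0.647500, 0.743750]

After 3 iteration(s), the approximation is c_3 = 0.743750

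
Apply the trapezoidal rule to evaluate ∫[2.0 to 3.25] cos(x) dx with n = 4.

f(x) = cos(x)
a = 2.0, b = 3.25, n = 4
h = (b - a)/n = 0.312500

Trapezoidal rule: (h/2)[f(x₀) + 2f(x₁) + 2f(x₂) + ... + f(xₙ)]

x_0 = 2.0000, f(x_0) = -0.416147, coefficient = 1
x_1 = 2.3125, f(x_1) = -0.675545, coefficient = 2
x_2 = 2.6250, f(x_2) = -0.869507, coefficient = 2
x_3 = 2.9375, f(x_3) = -0.979245, coefficient = 2
x_4 = 3.2500, f(x_4) = -0.994130, coefficient = 1

I ≈ (0.312500/2) × -6.458872 = -1.009199
Exact value: -1.017493
Error: 0.008294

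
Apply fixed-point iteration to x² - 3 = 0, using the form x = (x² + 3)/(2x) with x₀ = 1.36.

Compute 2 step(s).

Equation: x² - 3 = 0
Fixed-point form: x = (x² + 3)/(2x)
x₀ = 1.36

x_1 = g(1.360000) = 1.782941
x_2 = g(1.782941) = 1.732777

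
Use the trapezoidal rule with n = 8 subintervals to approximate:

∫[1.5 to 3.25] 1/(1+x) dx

f(x) = 1/(1+x)
a = 1.5, b = 3.25, n = 8
h = (b - a)/n = 0.218750

Trapezoidal rule: (h/2)[f(x₀) + 2f(x₁) + 2f(x₂) + ... + f(xₙ)]

x_0 = 1.5000, f(x_0) = 0.400000, coefficient = 1
x_1 = 1.7188, f(x_1) = 0.367816, coefficient = 2
x_2 = 1.9375, f(x_2) = 0.340426, coefficient = 2
x_3 = 2.1562, f(x_3) = 0.316832, coefficient = 2
x_4 = 2.3750, f(x_4) = 0.296296, coefficient = 2
x_5 = 2.5938, f(x_5) = 0.278261, coefficient = 2
x_6 = 2.8125, f(x_6) = 0.262295, coefficient = 2
x_7 = 3.0312, f(x_7) = 0.248062, coefficient = 2
x_8 = 3.2500, f(x_8) = 0.235294, coefficient = 1

I ≈ (0.218750/2) × 4.855269 = 0.531045
Exact value: 0.530628
Error: 0.000417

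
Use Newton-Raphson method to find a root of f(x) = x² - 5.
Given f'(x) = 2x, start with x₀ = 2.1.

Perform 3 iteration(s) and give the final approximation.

f(x) = x² - 5
f'(x) = 2x
x₀ = 2.1

Newton-Raphson formula: x_{n+1} = x_n - f(x_n)/f'(x_n)

Iteration 1:
  f(2.100000) = -0.590000
  f'(2.100000) = 4.200000
  x_1 = 2.100000 - (-0.590000)/4.200000 = 2.240476
Iteration 2:
  f(2.240476) = 0.019734
  f'(2.240476) = 4.480952
  x_2 = 2.240476 - 0.019734/4.480952 = 2.236072
Iteration 3:
  f(2.236072) = 0.000019
  f'(2.236072) = 4.472145
  x_3 = 2.236072 - 0.000019/4.472145 = 2.236068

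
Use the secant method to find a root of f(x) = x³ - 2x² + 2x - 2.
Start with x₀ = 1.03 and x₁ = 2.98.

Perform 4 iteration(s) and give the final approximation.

f(x) = x³ - 2x² + 2x - 2
x₀ = 1.03, x₁ = 2.98

Secant formula: x_{n+1} = x_n - f(x_n)(x_n - x_{n-1})/(f(x_n) - f(x_{n-1}))

Iteration 1:
  f(1.030000) = -0.969073
  f(2.980000) = 12.662792
  x_2 = 2.980000 - 12.662792×(2.980000 - 1.030000)/(12.662792 - (-0.969073))
       = 1.168623
Iteration 2:
  f(2.980000) = 12.662792
  f(1.168623) = -0.798148
  x_3 = 1.168623 - (-0.798148)×(1.168623 - 2.980000)/(-0.798148 - 12.662792)
       = 1.276026
Iteration 3:
  f(1.168623) = -0.798148
  f(1.276026) = -0.626753
  x_4 = 1.276026 - (-0.626753)×(1.276026 - 1.168623)/(-0.626753 - (-0.798148))
       = 1.668773
Iteration 4:
  f(1.276026) = -0.626753
  f(1.668773) = 0.415144
  x_5 = 1.668773 - 0.415144×(1.668773 - 1.276026)/(0.415144 - (-0.626753))
       = 1.512283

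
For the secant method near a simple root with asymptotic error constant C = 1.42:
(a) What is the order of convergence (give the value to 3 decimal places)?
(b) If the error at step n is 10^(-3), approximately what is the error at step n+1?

(a) Secant method has superlinear convergence with order φ = (1+√5)/2 ≈ 1.618.
    This means |e_{n+1}| ≈ C|e_n|^1.618.

(b) With |e_n| = 10^(-3) and C = 1.42:
    |e_{n+1}| ≈ 1.42 × (10^(-3))^1.618 = 1.42 × 10^(-4.85)

(a) ≈ 1.618 (golden ratio); (b) |e_{n+1}| ≈ 1.987e-05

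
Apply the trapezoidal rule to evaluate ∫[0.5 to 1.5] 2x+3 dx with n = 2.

f(x) = 2x+3
a = 0.5, b = 1.5, n = 2
h = (b - a)/n = 0.500000

Trapezoidal rule: (h/2)[f(x₀) + 2f(x₁) + 2f(x₂) + ... + f(xₙ)]

x_0 = 0.5000, f(x_0) = 4.000000, coefficient = 1
x_1 = 1.0000, f(x_1) = 5.000000, coefficient = 2
x_2 = 1.5000, f(x_2) = 6.000000, coefficient = 1

I ≈ (0.500000/2) × 20.000000 = 5.000000
Exact value: 5.000000
Error: 0.000000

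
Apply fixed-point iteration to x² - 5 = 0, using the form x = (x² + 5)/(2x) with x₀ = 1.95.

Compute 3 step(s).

Equation: x² - 5 = 0
Fixed-point form: x = (x² + 5)/(2x)
x₀ = 1.95

x_1 = g(1.950000) = 2.257051
x_2 = g(2.257051) = 2.236166
x_3 = g(2.236166) = 2.236068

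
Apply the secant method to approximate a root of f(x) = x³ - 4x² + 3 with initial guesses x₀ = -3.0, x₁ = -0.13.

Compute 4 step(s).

f(x) = x³ - 4x² + 3
x₀ = -3.0, x₁ = -0.13

Secant formula: x_{n+1} = x_n - f(x_n)(x_n - x_{n-1})/(f(x_n) - f(x_{n-1}))

Iteration 1:
  f(-3.000000) = -60.000000
  f(-0.130000) = 2.930203
  x_2 = -0.130000 - 2.930203×(-0.130000 - (-3.000000))/(2.930203 - (-60.000000))
       = -0.263635
Iteration 2:
  f(-0.130000) = 2.930203
  f(-0.263635) = 2.703663
  x_3 = -0.263635 - 2.703663×(-0.263635 - (-0.130000))/(2.703663 - 2.930203)
       = -1.858513
Iteration 3:
  f(-0.263635) = 2.703663
  f(-1.858513) = -17.235710
  x_4 = -1.858513 - (-17.235710)×(-1.858513 - (-0.263635))/(-17.235710 - 2.703663)
       = -0.479891
Iteration 4:
  f(-1.858513) = -17.235710
  f(-0.479891) = 1.968301
  x_5 = -0.479891 - 1.968301×(-0.479891 - (-1.858513))/(1.968301 - (-17.235710))
       = -0.621192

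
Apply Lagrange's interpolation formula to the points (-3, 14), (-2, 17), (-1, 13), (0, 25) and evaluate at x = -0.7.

Lagrange interpolation formula:
P(x) = Σ yᵢ × Lᵢ(x)
where Lᵢ(x) = Π_{j≠i} (x - xⱼ)/(xᵢ - xⱼ)

L_0(-0.7) = (-0.7 - (-2))/(-3 - (-2)) × (-0.7 - (-1))/(-3 - (-1)) × (-0.7 - 0)/(-3 - 0) = 0.045500
L_1(-0.7) = (-0.7 - (-3))/(-2 - (-3)) × (-0.7 - (-1))/(-2 - (-1)) × (-0.7 - 0)/(-2 - 0) = -0.241500
L_2(-0.7) = (-0.7 - (-3))/(-1 - (-3)) × (-0.7 - (-2))/(-1 - (-2)) × (-0.7 - 0)/(-1 - 0) = 1.046500
L_3(-0.7) = (-0.7 - (-3))/(0 - (-3)) × (-0.7 - (-2))/(0 - (-2)) × (-0.7 - (-1))/(0 - (-1)) = 0.149500

P(-0.7) = 14×L_0(-0.7) + 17×L_1(-0.7) + 13×L_2(-0.7) + 25×L_3(-0.7)
P(-0.7) = 13.873500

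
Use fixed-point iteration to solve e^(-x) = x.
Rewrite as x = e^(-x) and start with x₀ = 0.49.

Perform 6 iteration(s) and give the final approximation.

Equation: e^(-x) = x
Fixed-point form: x = e^(-x)
x₀ = 0.49

x_1 = g(0.490000) = 0.612626
x_2 = g(0.612626) = 0.541926
x_3 = g(0.541926) = 0.581627
x_4 = g(0.581627) = 0.558988
x_5 = g(0.558988) = 0.571787
x_6 = g(0.571787) = 0.564516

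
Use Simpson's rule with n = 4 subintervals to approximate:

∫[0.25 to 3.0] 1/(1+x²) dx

f(x) = 1/(1+x²)
a = 0.25, b = 3.0, n = 4
h = (b - a)/n = 0.687500

Simpson's rule: (h/3)[f(x₀) + 4f(x₁) + 2f(x₂) + ... + f(xₙ)]

x_0 = 0.2500, f(x_0) = 0.941176, coefficient = 1
x_1 = 0.9375, f(x_1) = 0.532225, coefficient = 4
x_2 = 1.6250, f(x_2) = 0.274678, coefficient = 2
x_3 = 2.3125, f(x_3) = 0.157538, coefficient = 4
x_4 = 3.0000, f(x_4) = 0.100000, coefficient = 1

I ≈ (0.687500/3) × 4.349585 = 0.996780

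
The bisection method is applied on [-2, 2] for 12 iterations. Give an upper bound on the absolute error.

Bisection error bound: |error| ≤ (b-a)/2^n
|error| ≤ (2 - (-2))/2^12 = 4/2^12
|error| ≤ 0.0009765625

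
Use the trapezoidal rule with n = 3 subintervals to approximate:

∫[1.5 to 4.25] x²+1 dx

f(x) = x²+1
a = 1.5, b = 4.25, n = 3
h = (b - a)/n = 0.916667

Trapezoidal rule: (h/2)[f(x₀) + 2f(x₁) + 2f(x₂) + ... + f(xₙ)]

x_0 = 1.5000, f(x_0) = 3.250000, coefficient = 1
x_1 = 2.4167, f(x_1) = 6.840278, coefficient = 2
x_2 = 3.3333, f(x_2) = 12.111111, coefficient = 2
x_3 = 4.2500, f(x_3) = 19.062500, coefficient = 1

I ≈ (0.916667/2) × 60.215278 = 27.598669
Exact value: 27.213542
Error: 0.385127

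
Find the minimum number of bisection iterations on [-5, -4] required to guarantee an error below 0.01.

We need (b-a)/2^n ≤ 0.01
(-4 - (-5))/2^n ≤ 0.01
1/2^n ≤ 0.01
2^n ≥ 100
n ≥ log₂(100) = 6.64
n ≥ 7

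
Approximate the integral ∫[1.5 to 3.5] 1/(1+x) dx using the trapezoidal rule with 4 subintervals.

f(x) = 1/(1+x)
a = 1.5, b = 3.5, n = 4
h = (b - a)/n = 0.500000

Trapezoidal rule: (h/2)[f(x₀) + 2f(x₁) + 2f(x₂) + ... + f(xₙ)]

x_0 = 1.5000, f(x_0) = 0.400000, coefficient = 1
x_1 = 2.0000, f(x_1) = 0.333333, coefficient = 2
x_2 = 2.5000, f(x_2) = 0.285714, coefficient = 2
x_3 = 3.0000, f(x_3) = 0.250000, coefficient = 2
x_4 = 3.5000, f(x_4) = 0.222222, coefficient = 1

I ≈ (0.500000/2) × 2.360317 = 0.590079
Exact value: 0.587787
Error: 0.002293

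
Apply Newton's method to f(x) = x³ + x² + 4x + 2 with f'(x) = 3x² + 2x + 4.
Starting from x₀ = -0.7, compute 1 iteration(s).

f(x) = x³ + x² + 4x + 2
f'(x) = 3x² + 2x + 4
x₀ = -0.7

Newton-Raphson formula: x_{n+1} = x_n - f(x_n)/f'(x_n)

Iteration 1:
  f(-0.700000) = -0.653000
  f'(-0.700000) = 4.070000
  x_1 = -0.700000 - (-0.653000)/4.070000 = -0.539558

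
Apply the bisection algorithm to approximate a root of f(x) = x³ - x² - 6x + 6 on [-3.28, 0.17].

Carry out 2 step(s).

f(x) = x³ - x² - 6x + 6
Initial interval: [-3.28, 0.17]

Iteration 1:
  c_1 = (-3.280000 + 0.170000)/2 = -1.555000
  f(c_1) = f(-1.555000) = 9.151946
  f(a) × f(c) < 0, new interval: [-3.280000, -1.555000]
Iteration 2:
  c_2 = (-3.280000 + (-1.555000))/2 = -2.417500
  f(c_2) = f(-2.417500) = 0.532083
  f(a) × f(c) < 0, new interval: [-3.280000, -2.417500]

After 2 iteration(s), the approximation is c_2 = -2.417500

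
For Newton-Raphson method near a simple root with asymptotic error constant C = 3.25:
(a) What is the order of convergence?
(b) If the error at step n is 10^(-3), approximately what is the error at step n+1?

(a) Newton-Raphson has quadratic (order 2) convergence near simple roots.
    This means |e_{n+1}| ≈ C|e_n|².

(b) With |e_n| = 10^(-3) and C = 3.25:
    |e_{n+1}| ≈ 3.25 × (10^(-3))² = 3.25 × 10^(-6)

(a) 2 (quadratic); (b) |e_{n+1}| ≈ 3.250e-06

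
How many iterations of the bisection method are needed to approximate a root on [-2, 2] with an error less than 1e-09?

We need (b-a)/2^n ≤ 1e-09
(2 - (-2))/2^n ≤ 1e-09
4/2^n ≤ 1e-09
2^n ≥ 4000000000
n ≥ log₂(4000000000) = 31.90
n ≥ 32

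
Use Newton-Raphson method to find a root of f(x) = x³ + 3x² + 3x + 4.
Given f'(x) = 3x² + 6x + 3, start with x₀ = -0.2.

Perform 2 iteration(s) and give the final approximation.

f(x) = x³ + 3x² + 3x + 4
f'(x) = 3x² + 6x + 3
x₀ = -0.2

Newton-Raphson formula: x_{n+1} = x_n - f(x_n)/f'(x_n)

Iteration 1:
  f(-0.200000) = 3.512000
  f'(-0.200000) = 1.920000
  x_1 = -0.200000 - 3.512000/1.920000 = -2.029167
Iteration 2:
  f(-2.029167) = 1.909923
  f'(-2.029167) = 3.177552
  x_2 = -2.029167 - 1.909923/3.177552 = -2.630234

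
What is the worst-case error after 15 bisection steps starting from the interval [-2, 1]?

Bisection error bound: |error| ≤ (b-a)/2^n
|error| ≤ (1 - (-2))/2^15 = 3/2^15
|error| ≤ 0.0000915527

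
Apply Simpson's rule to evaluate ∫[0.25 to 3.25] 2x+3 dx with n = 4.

f(x) = 2x+3
a = 0.25, b = 3.25, n = 4
h = (b - a)/n = 0.750000

Simpson's rule: (h/3)[f(x₀) + 4f(x₁) + 2f(x₂) + ... + f(xₙ)]

x_0 = 0.2500, f(x_0) = 3.500000, coefficient = 1
x_1 = 1.0000, f(x_1) = 5.000000, coefficient = 4
x_2 = 1.7500, f(x_2) = 6.500000, coefficient = 2
x_3 = 2.5000, f(x_3) = 8.000000, coefficient = 4
x_4 = 3.2500, f(x_4) = 9.500000, coefficient = 1

I ≈ (0.750000/3) × 78.000000 = 19.500000
Exact value: 19.500000
Error: 0.000000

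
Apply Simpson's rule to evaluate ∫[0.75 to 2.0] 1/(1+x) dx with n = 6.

f(x) = 1/(1+x)
a = 0.75, b = 2.0, n = 6
h = (b - a)/n = 0.208333

Simpson's rule: (h/3)[f(x₀) + 4f(x₁) + 2f(x₂) + ... + f(xₙ)]

x_0 = 0.7500, f(x_0) = 0.571429, coefficient = 1
x_1 = 0.9583, f(x_1) = 0.510638, coefficient = 4
x_2 = 1.1667, f(x_2) = 0.461538, coefficient = 2
x_3 = 1.3750, f(x_3) = 0.421053, coefficient = 4
x_4 = 1.5833, f(x_4) = 0.387097, coefficient = 2
x_5 = 1.7917, f(x_5) = 0.358209, coefficient = 4
x_6 = 2.0000, f(x_6) = 0.333333, coefficient = 1

I ≈ (0.208333/3) × 7.761632 = 0.539002
Exact value: 0.538997
Error: 0.000006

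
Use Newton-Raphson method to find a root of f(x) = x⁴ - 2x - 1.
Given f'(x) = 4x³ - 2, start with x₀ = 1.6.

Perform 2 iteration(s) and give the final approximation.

f(x) = x⁴ - 2x - 1
f'(x) = 4x³ - 2
x₀ = 1.6

Newton-Raphson formula: x_{n+1} = x_n - f(x_n)/f'(x_n)

Iteration 1:
  f(1.600000) = 2.353600
  f'(1.600000) = 14.384000
  x_1 = 1.600000 - 2.353600/14.384000 = 1.436374
Iteration 2:
  f(1.436374) = 0.383921
  f'(1.436374) = 9.853930
  x_2 = 1.436374 - 0.383921/9.853930 = 1.397413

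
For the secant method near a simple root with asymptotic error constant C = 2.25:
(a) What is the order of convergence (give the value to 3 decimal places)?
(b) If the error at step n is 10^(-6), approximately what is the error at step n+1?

(a) Secant method has superlinear convergence with order φ = (1+√5)/2 ≈ 1.618.
    This means |e_{n+1}| ≈ C|e_n|^1.618.

(b) With |e_n| = 10^(-6) and C = 2.25:
    |e_{n+1}| ≈ 2.25 × (10^(-6))^1.618 = 2.25 × 10^(-9.71)

(a) ≈ 1.618 (golden ratio); (b) |e_{n+1}| ≈ 4.405e-10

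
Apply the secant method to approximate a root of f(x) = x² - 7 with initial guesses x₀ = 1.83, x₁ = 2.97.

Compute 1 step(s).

f(x) = x² - 7
x₀ = 1.83, x₁ = 2.97

Secant formula: x_{n+1} = x_n - f(x_n)(x_n - x_{n-1})/(f(x_n) - f(x_{n-1}))

Iteration 1:
  f(1.830000) = -3.651100
  f(2.970000) = 1.820900
  x_2 = 2.970000 - 1.820900×(2.970000 - 1.830000)/(1.820900 - (-3.651100))
       = 2.590646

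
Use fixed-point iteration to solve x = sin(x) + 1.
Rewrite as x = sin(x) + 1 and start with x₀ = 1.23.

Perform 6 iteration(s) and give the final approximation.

Equation: x = sin(x) + 1
Fixed-point form: x = sin(x) + 1
x₀ = 1.23

x_1 = g(1.230000) = 1.942489
x_2 = g(1.942489) = 1.931714
x_3 = g(1.931714) = 1.935573
x_4 = g(1.935573) = 1.934203
x_5 = g(1.934203) = 1.934691
x_6 = g(1.934691) = 1.934518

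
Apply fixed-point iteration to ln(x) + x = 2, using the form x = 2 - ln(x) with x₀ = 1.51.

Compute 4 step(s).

Equation: ln(x) + x = 2
Fixed-point form: x = 2 - ln(x)
x₀ = 1.51

x_1 = g(1.510000) = 1.587890
x_2 = g(1.587890) = 1.537594
x_3 = g(1.537594) = 1.569781
x_4 = g(1.569781) = 1.549064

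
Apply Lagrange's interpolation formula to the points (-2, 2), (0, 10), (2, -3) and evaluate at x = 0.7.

Lagrange interpolation formula:
P(x) = Σ yᵢ × Lᵢ(x)
where Lᵢ(x) = Π_{j≠i} (x - xⱼ)/(xᵢ - xⱼ)

L_0(0.7) = (0.7 - 0)/(-2 - 0) × (0.7 - 2)/(-2 - 2) = -0.113750
L_1(0.7) = (0.7 - (-2))/(0 - (-2)) × (0.7 - 2)/(0 - 2) = 0.877500
L_2(0.7) = (0.7 - (-2))/(2 - (-2)) × (0.7 - 0)/(2 - 0) = 0.236250

P(0.7) = 2×L_0(0.7) + 10×L_1(0.7) + (-3)×L_2(0.7)
P(0.7) = 7.838750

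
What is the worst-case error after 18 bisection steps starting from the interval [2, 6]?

Bisection error bound: |error| ≤ (b-a)/2^n
|error| ≤ (6 - 2)/2^18 = 4/2^18
|error| ≤ 0.0000152588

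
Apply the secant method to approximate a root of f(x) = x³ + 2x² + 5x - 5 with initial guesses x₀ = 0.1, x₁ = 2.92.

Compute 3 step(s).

f(x) = x³ + 2x² + 5x - 5
x₀ = 0.1, x₁ = 2.92

Secant formula: x_{n+1} = x_n - f(x_n)(x_n - x_{n-1})/(f(x_n) - f(x_{n-1}))

Iteration 1:
  f(0.100000) = -4.479000
  f(2.920000) = 51.549888
  x_2 = 2.920000 - 51.549888×(2.920000 - 0.100000)/(51.549888 - (-4.479000))
       = 0.325433
Iteration 2:
  f(2.920000) = 51.549888
  f(0.325433) = -3.126554
  x_3 = 0.325433 - (-3.126554)×(0.325433 - 2.920000)/(-3.126554 - 51.549888)
       = 0.473798
Iteration 3:
  f(0.325433) = -3.126554
  f(0.473798) = -2.075680
  x_4 = 0.473798 - (-2.075680)×(0.473798 - 0.325433)/(-2.075680 - (-3.126554))
       = 0.766847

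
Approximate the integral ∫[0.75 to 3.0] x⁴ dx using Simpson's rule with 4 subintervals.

f(x) = x⁴
a = 0.75, b = 3.0, n = 4
h = (b - a)/n = 0.562500

Simpson's rule: (h/3)[f(x₀) + 4f(x₁) + 2f(x₂) + ... + f(xₙ)]

x_0 = 0.7500, f(x_0) = 0.316406, coefficient = 1
x_1 = 1.3125, f(x_1) = 2.967545, coefficient = 4
x_2 = 1.8750, f(x_2) = 12.359619, coefficient = 2
x_3 = 2.4375, f(x_3) = 35.300308, coefficient = 4
x_4 = 3.0000, f(x_4) = 81.000000, coefficient = 1

I ≈ (0.562500/3) × 259.107056 = 48.582573
Exact value: 48.552539
Error: 0.030034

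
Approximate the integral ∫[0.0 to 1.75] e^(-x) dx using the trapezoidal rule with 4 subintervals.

f(x) = e^(-x)
a = 0.0, b = 1.75, n = 4
h = (b - a)/n = 0.437500

Trapezoidal rule: (h/2)[f(x₀) + 2f(x₁) + 2f(x₂) + ... + f(xₙ)]

x_0 = 0.0000, f(x_0) = 1.000000, coefficient = 1
x_1 = 0.4375, f(x_1) = 0.645649, coefficient = 2
x_2 = 0.8750, f(x_2) = 0.416862, coefficient = 2
x_3 = 1.3125, f(x_3) = 0.269146, coefficient = 2
x_4 = 1.7500, f(x_4) = 0.173774, coefficient = 1

I ≈ (0.437500/2) × 3.837088 = 0.839363
Exact value: 0.826226
Error: 0.013137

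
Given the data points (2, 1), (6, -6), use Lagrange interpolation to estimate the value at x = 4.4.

Lagrange interpolation formula:
P(x) = Σ yᵢ × Lᵢ(x)
where Lᵢ(x) = Π_{j≠i} (x - xⱼ)/(xᵢ - xⱼ)

L_0(4.4) = (4.4 - 6)/(2 - 6) = 0.400000
L_1(4.4) = (4.4 - 2)/(6 - 2) = 0.600000

P(4.4) = 1×L_0(4.4) + (-6)×L_1(4.4)
P(4.4) = -3.200000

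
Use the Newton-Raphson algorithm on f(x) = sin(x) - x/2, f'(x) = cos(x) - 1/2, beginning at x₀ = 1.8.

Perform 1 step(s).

f(x) = sin(x) - x/2
f'(x) = cos(x) - 1/2
x₀ = 1.8

Newton-Raphson formula: x_{n+1} = x_n - f(x_n)/f'(x_n)

Iteration 1:
  f(1.800000) = 0.073848
  f'(1.800000) = -0.727202
  x_1 = 1.800000 - 0.073848/(-0.727202) = 1.901550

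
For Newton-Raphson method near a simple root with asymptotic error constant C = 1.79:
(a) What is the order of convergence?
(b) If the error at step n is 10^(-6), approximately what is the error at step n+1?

(a) Newton-Raphson has quadratic (order 2) convergence near simple roots.
    This means |e_{n+1}| ≈ C|e_n|².

(b) With |e_n| = 10^(-6) and C = 1.79:
    |e_{n+1}| ≈ 1.79 × (10^(-6))² = 1.79 × 10^(-12)

(a) 2 (quadratic); (b) |e_{n+1}| ≈ 1.790e-12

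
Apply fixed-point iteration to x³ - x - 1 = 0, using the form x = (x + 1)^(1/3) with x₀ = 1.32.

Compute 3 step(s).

Equation: x³ - x - 1 = 0
Fixed-point form: x = (x + 1)^(1/3)
x₀ = 1.32

x_1 = g(1.320000) = 1.323821
x_2 = g(1.323821) = 1.324548
x_3 = g(1.324548) = 1.324686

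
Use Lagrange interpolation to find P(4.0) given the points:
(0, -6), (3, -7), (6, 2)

Lagrange interpolation formula:
P(x) = Σ yᵢ × Lᵢ(x)
where Lᵢ(x) = Π_{j≠i} (x - xⱼ)/(xᵢ - xⱼ)

L_0(4.0) = (4.0 - 3)/(0 - 3) × (4.0 - 6)/(0 - 6) = -0.111111
L_1(4.0) = (4.0 - 0)/(3 - 0) × (4.0 - 6)/(3 - 6) = 0.888889
L_2(4.0) = (4.0 - 0)/(6 - 0) × (4.0 - 3)/(6 - 3) = 0.222222

P(4.0) = (-6)×L_0(4.0) + (-7)×L_1(4.0) + 2×L_2(4.0)
P(4.0) = -5.111111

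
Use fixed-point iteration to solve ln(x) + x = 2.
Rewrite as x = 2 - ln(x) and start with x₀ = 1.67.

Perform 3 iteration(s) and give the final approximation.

Equation: ln(x) + x = 2
Fixed-point form: x = 2 - ln(x)
x₀ = 1.67

x_1 = g(1.670000) = 1.487176
x_2 = g(1.487176) = 1.603121
x_3 = g(1.603121) = 1.528048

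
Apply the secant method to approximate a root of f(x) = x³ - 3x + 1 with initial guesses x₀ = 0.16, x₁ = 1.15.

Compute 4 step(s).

f(x) = x³ - 3x + 1
x₀ = 0.16, x₁ = 1.15

Secant formula: x_{n+1} = x_n - f(x_n)(x_n - x_{n-1})/(f(x_n) - f(x_{n-1}))

Iteration 1:
  f(0.160000) = 0.524096
  f(1.150000) = -0.929125
  x_2 = 1.150000 - (-0.929125)×(1.150000 - 0.160000)/(-0.929125 - 0.524096)
       = 0.517038
Iteration 2:
  f(1.150000) = -0.929125
  f(0.517038) = -0.412895
  x_3 = 0.517038 - (-0.412895)×(0.517038 - 1.150000)/(-0.412895 - (-0.929125))
       = 0.010777
Iteration 3:
  f(0.517038) = -0.412895
  f(0.010777) = 0.967669
  x_4 = 0.010777 - 0.967669×(0.010777 - 0.517038)/(0.967669 - (-0.412895))
       = 0.365627
Iteration 4:
  f(0.010777) = 0.967669
  f(0.365627) = -0.048003
  x_5 = 0.365627 - (-0.048003)×(0.365627 - 0.010777)/(-0.048003 - 0.967669)
       = 0.348856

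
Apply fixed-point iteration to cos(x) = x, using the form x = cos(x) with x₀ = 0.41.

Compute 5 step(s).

Equation: cos(x) = x
Fixed-point form: x = cos(x)
x₀ = 0.41

x_1 = g(0.410000) = 0.917121
x_2 = g(0.917121) = 0.608108
x_3 = g(0.608108) = 0.820730
x_4 = g(0.820730) = 0.681687
x_5 = g(0.681687) = 0.776511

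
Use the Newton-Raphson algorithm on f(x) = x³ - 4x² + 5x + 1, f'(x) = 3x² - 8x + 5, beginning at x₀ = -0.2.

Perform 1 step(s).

f(x) = x³ - 4x² + 5x + 1
f'(x) = 3x² - 8x + 5
x₀ = -0.2

Newton-Raphson formula: x_{n+1} = x_n - f(x_n)/f'(x_n)

Iteration 1:
  f(-0.200000) = -0.168000
  f'(-0.200000) = 6.720000
  x_1 = -0.200000 - (-0.168000)/6.720000 = -0.175000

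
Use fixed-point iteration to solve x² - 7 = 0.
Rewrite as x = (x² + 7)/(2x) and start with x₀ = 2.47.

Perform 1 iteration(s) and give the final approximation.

Equation: x² - 7 = 0
Fixed-point form: x = (x² + 7)/(2x)
x₀ = 2.47

x_1 = g(2.470000) = 2.652004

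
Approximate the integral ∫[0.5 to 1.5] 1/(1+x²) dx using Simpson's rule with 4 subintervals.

f(x) = 1/(1+x²)
a = 0.5, b = 1.5, n = 4
h = (b - a)/n = 0.250000

Simpson's rule: (h/3)[f(x₀) + 4f(x₁) + 2f(x₂) + ... + f(xₙ)]

x_0 = 0.5000, f(x_0) = 0.800000, coefficient = 1
x_1 = 0.7500, f(x_1) = 0.640000, coefficient = 4
x_2 = 1.0000, f(x_2) = 0.500000, coefficient = 2
x_3 = 1.2500, f(x_3) = 0.390244, coefficient = 4
x_4 = 1.5000, f(x_4) = 0.307692, coefficient = 1

I ≈ (0.250000/3) × 6.228668 = 0.519056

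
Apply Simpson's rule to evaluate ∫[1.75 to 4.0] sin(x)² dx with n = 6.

f(x) = sin(x)²
a = 1.75, b = 4.0, n = 6
h = (b - a)/n = 0.375000

Simpson's rule: (h/3)[f(x₀) + 4f(x₁) + 2f(x₂) + ... + f(xₙ)]

x_0 = 1.7500, f(x_0) = 0.968228, coefficient = 1
x_1 = 2.1250, f(x_1) = 0.723044, coefficient = 4
x_2 = 2.5000, f(x_2) = 0.358169, coefficient = 2
x_3 = 2.8750, f(x_3) = 0.069404, coefficient = 4
x_4 = 3.2500, f(x_4) = 0.011706, coefficient = 2
x_5 = 3.6250, f(x_5) = 0.216038, coefficient = 4
x_6 = 4.0000, f(x_6) = 0.572750, coefficient = 1

I ≈ (0.375000/3) × 6.314670 = 0.789334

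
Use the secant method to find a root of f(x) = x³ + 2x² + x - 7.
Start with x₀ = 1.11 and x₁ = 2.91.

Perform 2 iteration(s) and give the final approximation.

f(x) = x³ + 2x² + x - 7
x₀ = 1.11, x₁ = 2.91

Secant formula: x_{n+1} = x_n - f(x_n)(x_n - x_{n-1})/(f(x_n) - f(x_{n-1}))

Iteration 1:
  f(1.110000) = -2.058169
  f(2.910000) = 37.488371
  x_2 = 2.910000 - 37.488371×(2.910000 - 1.110000)/(37.488371 - (-2.058169))
       = 1.203680
Iteration 2:
  f(2.910000) = 37.488371
  f(1.203680) = -1.154687
  x_3 = 1.203680 - (-1.154687)×(1.203680 - 2.910000)/(-1.154687 - 37.488371)
       = 1.254666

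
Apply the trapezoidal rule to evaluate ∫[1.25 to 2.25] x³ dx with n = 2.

f(x) = x³
a = 1.25, b = 2.25, n = 2
h = (b - a)/n = 0.500000

Trapezoidal rule: (h/2)[f(x₀) + 2f(x₁) + 2f(x₂) + ... + f(xₙ)]

x_0 = 1.2500, f(x_0) = 1.953125, coefficient = 1
x_1 = 1.7500, f(x_1) = 5.359375, coefficient = 2
x_2 = 2.2500, f(x_2) = 11.390625, coefficient = 1

I ≈ (0.500000/2) × 24.062500 = 6.015625
Exact value: 5.796875
Error: 0.218750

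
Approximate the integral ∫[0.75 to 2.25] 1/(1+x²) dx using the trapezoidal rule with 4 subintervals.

f(x) = 1/(1+x²)
a = 0.75, b = 2.25, n = 4
h = (b - a)/n = 0.375000

Trapezoidal rule: (h/2)[f(x₀) + 2f(x₁) + 2f(x₂) + ... + f(xₙ)]

x_0 = 0.7500, f(x_0) = 0.640000, coefficient = 1
x_1 = 1.1250, f(x_1) = 0.441379, coefficient = 2
x_2 = 1.5000, f(x_2) = 0.307692, coefficient = 2
x_3 = 1.8750, f(x_3) = 0.221453, coefficient = 2
x_4 = 2.2500, f(x_4) = 0.164948, coefficient = 1

I ≈ (0.375000/2) × 2.745998 = 0.514875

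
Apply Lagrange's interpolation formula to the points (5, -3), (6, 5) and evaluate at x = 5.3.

Lagrange interpolation formula:
P(x) = Σ yᵢ × Lᵢ(x)
where Lᵢ(x) = Π_{j≠i} (x - xⱼ)/(xᵢ - xⱼ)

L_0(5.3) = (5.3 - 6)/(5 - 6) = 0.700000
L_1(5.3) = (5.3 - 5)/(6 - 5) = 0.300000

P(5.3) = (-3)×L_0(5.3) + 5×L_1(5.3)
P(5.3) = -0.600000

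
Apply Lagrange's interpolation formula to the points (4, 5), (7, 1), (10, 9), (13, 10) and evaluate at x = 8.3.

Lagrange interpolation formula:
P(x) = Σ yᵢ × Lᵢ(x)
where Lᵢ(x) = Π_{j≠i} (x - xⱼ)/(xᵢ - xⱼ)

L_0(8.3) = (8.3 - 7)/(4 - 7) × (8.3 - 10)/(4 - 10) × (8.3 - 13)/(4 - 13) = -0.064117
L_1(8.3) = (8.3 - 4)/(7 - 4) × (8.3 - 10)/(7 - 10) × (8.3 - 13)/(7 - 13) = 0.636241
L_2(8.3) = (8.3 - 4)/(10 - 4) × (8.3 - 7)/(10 - 7) × (8.3 - 13)/(10 - 13) = 0.486537
L_3(8.3) = (8.3 - 4)/(13 - 4) × (8.3 - 7)/(13 - 7) × (8.3 - 10)/(13 - 10) = -0.058660

P(8.3) = 5×L_0(8.3) + 1×L_1(8.3) + 9×L_2(8.3) + 10×L_3(8.3)
P(8.3) = 4.107883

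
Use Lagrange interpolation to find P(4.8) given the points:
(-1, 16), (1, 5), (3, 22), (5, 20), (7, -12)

Lagrange interpolation formula:
P(x) = Σ yᵢ × Lᵢ(x)
where Lᵢ(x) = Π_{j≠i} (x - xⱼ)/(xᵢ - xⱼ)

L_0(4.8) = (4.8 - 1)/(-1 - 1) × (4.8 - 3)/(-1 - 3) × (4.8 - 5)/(-1 - 5) × (4.8 - 7)/(-1 - 7) = 0.007838
L_1(4.8) = (4.8 - (-1))/(1 - (-1)) × (4.8 - 3)/(1 - 3) × (4.8 - 5)/(1 - 5) × (4.8 - 7)/(1 - 7) = -0.047850
L_2(4.8) = (4.8 - (-1))/(3 - (-1)) × (4.8 - 1)/(3 - 1) × (4.8 - 5)/(3 - 5) × (4.8 - 7)/(3 - 7) = 0.151525
L_3(4.8) = (4.8 - (-1))/(5 - (-1)) × (4.8 - 1)/(5 - 1) × (4.8 - 3)/(5 - 3) × (4.8 - 7)/(5 - 7) = 0.909150
L_4(4.8) = (4.8 - (-1))/(7 - (-1)) × (4.8 - 1)/(7 - 1) × (4.8 - 3)/(7 - 3) × (4.8 - 5)/(7 - 5) = -0.020663

P(4.8) = 16×L_0(4.8) + 5×L_1(4.8) + 22×L_2(4.8) + 20×L_3(4.8) + (-12)×L_4(4.8)
P(4.8) = 21.650650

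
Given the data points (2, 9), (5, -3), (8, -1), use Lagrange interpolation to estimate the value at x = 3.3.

Lagrange interpolation formula:
P(x) = Σ yᵢ × Lᵢ(x)
where Lᵢ(x) = Π_{j≠i} (x - xⱼ)/(xᵢ - xⱼ)

L_0(3.3) = (3.3 - 5)/(2 - 5) × (3.3 - 8)/(2 - 8) = 0.443889
L_1(3.3) = (3.3 - 2)/(5 - 2) × (3.3 - 8)/(5 - 8) = 0.678889
L_2(3.3) = (3.3 - 2)/(8 - 2) × (3.3 - 5)/(8 - 5) = -0.122778

P(3.3) = 9×L_0(3.3) + (-3)×L_1(3.3) + (-1)×L_2(3.3)
P(3.3) = 2.081111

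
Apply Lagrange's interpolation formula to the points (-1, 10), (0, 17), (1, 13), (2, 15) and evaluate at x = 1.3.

Lagrange interpolation formula:
P(x) = Σ yᵢ × Lᵢ(x)
where Lᵢ(x) = Π_{j≠i} (x - xⱼ)/(xᵢ - xⱼ)

L_0(1.3) = (1.3 - 0)/(-1 - 0) × (1.3 - 1)/(-1 - 1) × (1.3 - 2)/(-1 - 2) = 0.045500
L_1(1.3) = (1.3 - (-1))/(0 - (-1)) × (1.3 - 1)/(0 - 1) × (1.3 - 2)/(0 - 2) = -0.241500
L_2(1.3) = (1.3 - (-1))/(1 - (-1)) × (1.3 - 0)/(1 - 0) × (1.3 - 2)/(1 - 2) = 1.046500
L_3(1.3) = (1.3 - (-1))/(2 - (-1)) × (1.3 - 0)/(2 - 0) × (1.3 - 1)/(2 - 1) = 0.149500

P(1.3) = 10×L_0(1.3) + 17×L_1(1.3) + 13×L_2(1.3) + 15×L_3(1.3)
P(1.3) = 12.196500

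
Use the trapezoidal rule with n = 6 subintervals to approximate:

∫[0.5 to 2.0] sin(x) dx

f(x) = sin(x)
a = 0.5, b = 2.0, n = 6
h = (b - a)/n = 0.250000

Trapezoidal rule: (h/2)[f(x₀) + 2f(x₁) + 2f(x₂) + ... + f(xₙ)]

x_0 = 0.5000, f(x_0) = 0.479426, coefficient = 1
x_1 = 0.7500, f(x_1) = 0.681639, coefficient = 2
x_2 = 1.0000, f(x_2) = 0.841471, coefficient = 2
x_3 = 1.2500, f(x_3) = 0.948985, coefficient = 2
x_4 = 1.5000, f(x_4) = 0.997495, coefficient = 2
x_5 = 1.7500, f(x_5) = 0.983986, coefficient = 2
x_6 = 2.0000, f(x_6) = 0.909297, coefficient = 1

I ≈ (0.250000/2) × 10.295874 = 1.286984
Exact value: 1.293729
Error: 0.006745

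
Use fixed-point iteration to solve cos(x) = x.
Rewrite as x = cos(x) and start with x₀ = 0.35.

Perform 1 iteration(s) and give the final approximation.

Equation: cos(x) = x
Fixed-point form: x = cos(x)
x₀ = 0.35

x_1 = g(0.350000) = 0.939373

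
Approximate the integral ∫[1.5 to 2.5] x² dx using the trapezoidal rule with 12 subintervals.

f(x) = x²
a = 1.5, b = 2.5, n = 12
h = (b - a)/n = 0.083333

Trapezoidal rule: (h/2)[f(x₀) + 2f(x₁) + 2f(x₂) + ... + f(xₙ)]

x_0 = 1.5000, f(x_0) = 2.250000, coefficient = 1
x_1 = 1.5833, f(x_1) = 2.506944, coefficient = 2
x_2 = 1.6667, f(x_2) = 2.777778, coefficient = 2
x_3 = 1.7500, f(x_3) = 3.062500, coefficient = 2
x_4 = 1.8333, f(x_4) = 3.361111, coefficient = 2
x_5 = 1.9167, f(x_5) = 3.673611, coefficient = 2
x_6 = 2.0000, f(x_6) = 4.000000, coefficient = 2
x_7 = 2.0833, f(x_7) = 4.340278, coefficient = 2
x_8 = 2.1667, f(x_8) = 4.694444, coefficient = 2
x_9 = 2.2500, f(x_9) = 5.062500, coefficient = 2
x_10 = 2.3333, f(x_10) = 5.444444, coefficient = 2
x_11 = 2.4167, f(x_11) = 5.840278, coefficient = 2
x_12 = 2.5000, f(x_12) = 6.250000, coefficient = 1

I ≈ (0.083333/2) × 98.027778 = 4.084491
Exact value: 4.083333
Error: 0.001157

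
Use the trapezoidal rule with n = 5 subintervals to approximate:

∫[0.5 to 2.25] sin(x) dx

f(x) = sin(x)
a = 0.5, b = 2.25, n = 5
h = (b - a)/n = 0.350000

Trapezoidal rule: (h/2)[f(x₀) + 2f(x₁) + 2f(x₂) + ... + f(xₙ)]

x_0 = 0.5000, f(x_0) = 0.479426, coefficient = 1
x_1 = 0.8500, f(x_1) = 0.751280, coefficient = 2
x_2 = 1.2000, f(x_2) = 0.932039, coefficient = 2
x_3 = 1.5500, f(x_3) = 0.999784, coefficient = 2
x_4 = 1.9000, f(x_4) = 0.946300, coefficient = 2
x_5 = 2.2500, f(x_5) = 0.778073, coefficient = 1

I ≈ (0.350000/2) × 8.516305 = 1.490353
Exact value: 1.505756
Error: 0.015403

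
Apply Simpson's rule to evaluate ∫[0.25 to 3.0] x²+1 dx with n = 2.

f(x) = x²+1
a = 0.25, b = 3.0, n = 2
h = (b - a)/n = 1.375000

Simpson's rule: (h/3)[f(x₀) + 4f(x₁) + 2f(x₂) + ... + f(xₙ)]

x_0 = 0.2500, f(x_0) = 1.062500, coefficient = 1
x_1 = 1.6250, f(x_1) = 3.640625, coefficient = 4
x_2 = 3.0000, f(x_2) = 10.000000, coefficient = 1

I ≈ (1.375000/3) × 25.625000 = 11.744792
Exact value: 11.744792
Error: 0.000000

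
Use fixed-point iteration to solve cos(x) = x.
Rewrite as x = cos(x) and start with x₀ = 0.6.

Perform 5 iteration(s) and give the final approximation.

Equation: cos(x) = x
Fixed-point form: x = cos(x)
x₀ = 0.6

x_1 = g(0.600000) = 0.825336
x_2 = g(0.825336) = 0.678310
x_3 = g(0.678310) = 0.778634
x_4 = g(0.778634) = 0.711874
x_5 = g(0.711874) = 0.757139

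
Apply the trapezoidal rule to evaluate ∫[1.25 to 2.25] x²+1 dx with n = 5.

f(x) = x²+1
a = 1.25, b = 2.25, n = 5
h = (b - a)/n = 0.200000

Trapezoidal rule: (h/2)[f(x₀) + 2f(x₁) + 2f(x₂) + ... + f(xₙ)]

x_0 = 1.2500, f(x_0) = 2.562500, coefficient = 1
x_1 = 1.4500, f(x_1) = 3.102500, coefficient = 2
x_2 = 1.6500, f(x_2) = 3.722500, coefficient = 2
x_3 = 1.8500, f(x_3) = 4.422500, coefficient = 2
x_4 = 2.0500, f(x_4) = 5.202500, coefficient = 2
x_5 = 2.2500, f(x_5) = 6.062500, coefficient = 1

I ≈ (0.200000/2) × 41.525000 = 4.152500
Exact value: 4.145833
Error: 0.006667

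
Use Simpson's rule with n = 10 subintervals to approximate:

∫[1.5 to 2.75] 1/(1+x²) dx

f(x) = 1/(1+x²)
a = 1.5, b = 2.75, n = 10
h = (b - a)/n = 0.125000

Simpson's rule: (h/3)[f(x₀) + 4f(x₁) + 2f(x₂) + ... + f(xₙ)]

x_0 = 1.5000, f(x_0) = 0.307692, coefficient = 1
x_1 = 1.6250, f(x_1) = 0.274678, coefficient = 4
x_2 = 1.7500, f(x_2) = 0.246154, coefficient = 2
x_3 = 1.8750, f(x_3) = 0.221453, coefficient = 4
x_4 = 2.0000, f(x_4) = 0.200000, coefficient = 2
x_5 = 2.1250, f(x_5) = 0.181303, coefficient = 4
x_6 = 2.2500, f(x_6) = 0.164948, coefficient = 2
x_7 = 2.3750, f(x_7) = 0.150588, coefficient = 4
x_8 = 2.5000, f(x_8) = 0.137931, coefficient = 2
x_9 = 2.6250, f(x_9) = 0.126733, coefficient = 4
x_10 = 2.7500, f(x_10) = 0.116788, coefficient = 1

I ≈ (0.125000/3) × 5.741569 = 0.239232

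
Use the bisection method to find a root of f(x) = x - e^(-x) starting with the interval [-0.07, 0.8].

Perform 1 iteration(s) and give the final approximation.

f(x) = x - e^(-x)
Initial interval: [-0.07, 0.8]

Iteration 1:
  c_1 = (-0.070000 + 0.800000)/2 = 0.365000
  f(c_1) = f(0.365000) = -0.329197
  f(a) × f(c) ≥ 0, new interval: [0.365000, 0.800000]

After 1 iteration(s), the approximation is c_1 = 0.365000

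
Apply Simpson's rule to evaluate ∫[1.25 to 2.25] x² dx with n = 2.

f(x) = x²
a = 1.25, b = 2.25, n = 2
h = (b - a)/n = 0.500000

Simpson's rule: (h/3)[f(x₀) + 4f(x₁) + 2f(x₂) + ... + f(xₙ)]

x_0 = 1.2500, f(x_0) = 1.562500, coefficient = 1
x_1 = 1.7500, f(x_1) = 3.062500, coefficient = 4
x_2 = 2.2500, f(x_2) = 5.062500, coefficient = 1

I ≈ (0.500000/3) × 18.875000 = 3.145833
Exact value: 3.145833
Error: 0.000000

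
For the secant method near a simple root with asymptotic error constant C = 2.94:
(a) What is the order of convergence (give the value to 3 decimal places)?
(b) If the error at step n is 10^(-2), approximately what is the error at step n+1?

(a) Secant method has superlinear convergence with order φ = (1+√5)/2 ≈ 1.618.
    This means |e_{n+1}| ≈ C|e_n|^1.618.

(b) With |e_n| = 10^(-2) and C = 2.94:
    |e_{n+1}| ≈ 2.94 × (10^(-2))^1.618 = 2.94 × 10^(-3.24)

(a) ≈ 1.618 (golden ratio); (b) |e_{n+1}| ≈ 1.707e-03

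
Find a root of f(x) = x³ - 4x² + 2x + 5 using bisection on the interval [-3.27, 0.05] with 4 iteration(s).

f(x) = x³ - 4x² + 2x + 5
Initial interval: [-3.27, 0.05]

Iteration 1:
  c_1 = (-3.270000 + 0.050000)/2 = -1.610000
  f(c_1) = f(-1.610000) = -12.761681
  f(a) × f(c) ≥ 0, new interval: [-1.610000, 0.050000]
Iteration 2:
  c_2 = (-1.610000 + 0.050000)/2 = -0.780000
  f(c_2) = f(-0.780000) = 0.531848
  f(a) × f(c) < 0, new interval: [-1.610000, -0.780000]
Iteration 3:
  c_3 = (-1.610000 + (-0.780000))/2 = -1.195000
  f(c_3) = f(-1.195000) = -4.808590
  f(a) × f(c) ≥ 0, new interval: [-1.195000, -0.780000]
Iteration 4:
  c_4 = (-1.195000 + (-0.780000))/2 = -0.987500
  f(c_4) = f(-0.987500) = -1.838592
  f(a) × f(c) ≥ 0, new interval: [-0.987500, -0.780000]

After 4 iteration(s), the approximation is c_4 = -0.987500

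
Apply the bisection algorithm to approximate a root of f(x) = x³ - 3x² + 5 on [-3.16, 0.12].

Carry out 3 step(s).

f(x) = x³ - 3x² + 5
Initial interval: [-3.16, 0.12]

Iteration 1:
  c_1 = (-3.160000 + 0.120000)/2 = -1.520000
  f(c_1) = f(-1.520000) = -5.443008
  f(a) × f(c) ≥ 0, new interval: [-1.520000, 0.120000]
Iteration 2:
  c_2 = (-1.520000 + 0.120000)/2 = -0.700000
  f(c_2) = f(-0.700000) = 3.187000
  f(a) × f(c) < 0, new interval: [-1.520000, -0.700000]
Iteration 3:
  c_3 = (-1.520000 + (-0.700000))/2 = -1.110000
  f(c_3) = f(-1.110000) = -0.063931
  f(a) × f(c) ≥ 0, new interval: [-1.110000, -0.700000]

After 3 iteration(s), the approximation is c_3 = -1.110000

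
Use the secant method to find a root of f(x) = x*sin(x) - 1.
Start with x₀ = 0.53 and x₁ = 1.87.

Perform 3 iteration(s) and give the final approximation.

f(x) = x*sin(x) - 1
x₀ = 0.53, x₁ = 1.87

Secant formula: x_{n+1} = x_n - f(x_n)(x_n - x_{n-1})/(f(x_n) - f(x_{n-1}))

Iteration 1:
  f(0.530000) = -0.732067
  f(1.870000) = 0.786919
  x_2 = 1.870000 - 0.786919×(1.870000 - 0.530000)/(0.786919 - (-0.732067))
       = 1.175806
Iteration 2:
  f(1.870000) = 0.786919
  f(1.175806) = 0.085269
  x_3 = 1.175806 - 0.085269×(1.175806 - 1.870000)/(0.085269 - 0.786919)
       = 1.091443
Iteration 3:
  f(1.175806) = 0.085269
  f(1.091443) = -0.031570
  x_4 = 1.091443 - (-0.031570)×(1.091443 - 1.175806)/(-0.031570 - 0.085269)
       = 1.114238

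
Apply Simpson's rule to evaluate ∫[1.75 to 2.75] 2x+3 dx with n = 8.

f(x) = 2x+3
a = 1.75, b = 2.75, n = 8
h = (b - a)/n = 0.125000

Simpson's rule: (h/3)[f(x₀) + 4f(x₁) + 2f(x₂) + ... + f(xₙ)]

x_0 = 1.7500, f(x_0) = 6.500000, coefficient = 1
x_1 = 1.8750, f(x_1) = 6.750000, coefficient = 4
x_2 = 2.0000, f(x_2) = 7.000000, coefficient = 2
x_3 = 2.1250, f(x_3) = 7.250000, coefficient = 4
x_4 = 2.2500, f(x_4) = 7.500000, coefficient = 2
x_5 = 2.3750, f(x_5) = 7.750000, coefficient = 4
x_6 = 2.5000, f(x_6) = 8.000000, coefficient = 2
x_7 = 2.6250, f(x_7) = 8.250000, coefficient = 4
x_8 = 2.7500, f(x_8) = 8.500000, coefficient = 1

I ≈ (0.125000/3) × 180.000000 = 7.500000
Exact value: 7.500000
Error: 0.000000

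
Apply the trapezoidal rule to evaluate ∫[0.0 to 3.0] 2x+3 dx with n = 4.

f(x) = 2x+3
a = 0.0, b = 3.0, n = 4
h = (b - a)/n = 0.750000

Trapezoidal rule: (h/2)[f(x₀) + 2f(x₁) + 2f(x₂) + ... + f(xₙ)]

x_0 = 0.0000, f(x_0) = 3.000000, coefficient = 1
x_1 = 0.7500, f(x_1) = 4.500000, coefficient = 2
x_2 = 1.5000, f(x_2) = 6.000000, coefficient = 2
x_3 = 2.2500, f(x_3) = 7.500000, coefficient = 2
x_4 = 3.0000, f(x_4) = 9.000000, coefficient = 1

I ≈ (0.750000/2) × 48.000000 = 18.000000
Exact value: 18.000000
Error: 0.000000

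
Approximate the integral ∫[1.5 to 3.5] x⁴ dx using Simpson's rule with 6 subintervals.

f(x) = x⁴
a = 1.5, b = 3.5, n = 6
h = (b - a)/n = 0.333333

Simpson's rule: (h/3)[f(x₀) + 4f(x₁) + 2f(x₂) + ... + f(xₙ)]

x_0 = 1.5000, f(x_0) = 5.062500, coefficient = 1
x_1 = 1.8333, f(x_1) = 11.297068, coefficient = 4
x_2 = 2.1667, f(x_2) = 22.037809, coefficient = 2
x_3 = 2.5000, f(x_3) = 39.062500, coefficient = 4
x_4 = 2.8333, f(x_4) = 64.445216, coefficient = 2
x_5 = 3.1667, f(x_5) = 100.556327, coefficient = 4
x_6 = 3.5000, f(x_6) = 150.062500, coefficient = 1

I ≈ (0.333333/3) × 931.754630 = 103.528292
Exact value: 103.525000
Error: 0.003292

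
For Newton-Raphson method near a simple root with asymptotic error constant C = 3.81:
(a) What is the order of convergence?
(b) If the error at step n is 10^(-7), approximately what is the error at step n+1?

(a) Newton-Raphson has quadratic (order 2) convergence near simple roots.
    This means |e_{n+1}| ≈ C|e_n|².

(b) With |e_n| = 10^(-7) and C = 3.81:
    |e_{n+1}| ≈ 3.81 × (10^(-7))² = 3.81 × 10^(-14)

(a) 2 (quadratic); (b) |e_{n+1}| ≈ 3.810e-14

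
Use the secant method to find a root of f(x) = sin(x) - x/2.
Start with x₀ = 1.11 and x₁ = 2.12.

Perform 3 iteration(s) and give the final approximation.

f(x) = sin(x) - x/2
x₀ = 1.11, x₁ = 2.12

Secant formula: x_{n+1} = x_n - f(x_n)(x_n - x_{n-1})/(f(x_n) - f(x_{n-1}))

Iteration 1:
  f(1.110000) = 0.340699
  f(2.120000) = -0.207060
  x_2 = 2.120000 - (-0.207060)×(2.120000 - 1.110000)/(-0.207060 - 0.340699)
       = 1.738207
Iteration 2:
  f(2.120000) = -0.207060
  f(1.738207) = 0.116916
  x_3 = 1.738207 - 0.116916×(1.738207 - 2.120000)/(0.116916 - (-0.207060))
       = 1.875988
Iteration 3:
  f(1.738207) = 0.116916
  f(1.875988) = 0.015795
  x_4 = 1.875988 - 0.015795×(1.875988 - 1.738207)/(0.015795 - 0.116916)
       = 1.897510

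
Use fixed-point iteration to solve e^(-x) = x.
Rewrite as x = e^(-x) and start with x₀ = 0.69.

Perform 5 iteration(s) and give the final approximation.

Equation: e^(-x) = x
Fixed-point form: x = e^(-x)
x₀ = 0.69

x_1 = g(0.690000) = 0.501576
x_2 = g(0.501576) = 0.605575
x_3 = g(0.605575) = 0.545760
x_4 = g(0.545760) = 0.579401
x_5 = g(0.579401) = 0.560234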